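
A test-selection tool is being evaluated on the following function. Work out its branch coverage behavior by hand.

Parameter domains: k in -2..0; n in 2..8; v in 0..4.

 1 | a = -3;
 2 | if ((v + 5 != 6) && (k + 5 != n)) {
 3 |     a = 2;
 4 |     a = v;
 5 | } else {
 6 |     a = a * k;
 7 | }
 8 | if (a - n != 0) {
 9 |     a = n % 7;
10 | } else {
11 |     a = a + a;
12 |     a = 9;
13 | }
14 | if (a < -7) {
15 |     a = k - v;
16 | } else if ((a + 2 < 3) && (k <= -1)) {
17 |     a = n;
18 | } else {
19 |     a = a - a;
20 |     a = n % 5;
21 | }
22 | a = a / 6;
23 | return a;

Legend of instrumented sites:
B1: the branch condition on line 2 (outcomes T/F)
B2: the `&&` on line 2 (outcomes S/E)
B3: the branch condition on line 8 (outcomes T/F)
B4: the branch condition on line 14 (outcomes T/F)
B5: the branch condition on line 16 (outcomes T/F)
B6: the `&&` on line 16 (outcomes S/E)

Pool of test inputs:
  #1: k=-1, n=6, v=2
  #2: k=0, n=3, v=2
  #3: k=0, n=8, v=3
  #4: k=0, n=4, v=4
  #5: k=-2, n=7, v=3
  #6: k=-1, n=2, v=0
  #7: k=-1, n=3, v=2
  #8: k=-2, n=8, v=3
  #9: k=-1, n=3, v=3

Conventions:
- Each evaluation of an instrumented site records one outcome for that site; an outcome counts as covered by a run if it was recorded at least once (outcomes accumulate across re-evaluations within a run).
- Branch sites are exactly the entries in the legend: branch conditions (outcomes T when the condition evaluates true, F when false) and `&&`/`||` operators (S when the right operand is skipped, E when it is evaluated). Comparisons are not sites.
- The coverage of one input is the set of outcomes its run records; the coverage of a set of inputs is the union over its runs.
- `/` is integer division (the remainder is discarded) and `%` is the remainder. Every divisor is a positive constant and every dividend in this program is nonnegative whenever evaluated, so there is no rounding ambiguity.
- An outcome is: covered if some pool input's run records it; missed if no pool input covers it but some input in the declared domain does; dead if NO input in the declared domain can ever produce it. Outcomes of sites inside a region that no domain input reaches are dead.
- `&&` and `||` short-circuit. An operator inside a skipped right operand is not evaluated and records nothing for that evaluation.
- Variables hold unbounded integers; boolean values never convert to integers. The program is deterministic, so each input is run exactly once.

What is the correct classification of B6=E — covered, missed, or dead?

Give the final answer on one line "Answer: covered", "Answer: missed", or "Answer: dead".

B6=E is recorded by pool input(s) 5 -> covered

Answer: covered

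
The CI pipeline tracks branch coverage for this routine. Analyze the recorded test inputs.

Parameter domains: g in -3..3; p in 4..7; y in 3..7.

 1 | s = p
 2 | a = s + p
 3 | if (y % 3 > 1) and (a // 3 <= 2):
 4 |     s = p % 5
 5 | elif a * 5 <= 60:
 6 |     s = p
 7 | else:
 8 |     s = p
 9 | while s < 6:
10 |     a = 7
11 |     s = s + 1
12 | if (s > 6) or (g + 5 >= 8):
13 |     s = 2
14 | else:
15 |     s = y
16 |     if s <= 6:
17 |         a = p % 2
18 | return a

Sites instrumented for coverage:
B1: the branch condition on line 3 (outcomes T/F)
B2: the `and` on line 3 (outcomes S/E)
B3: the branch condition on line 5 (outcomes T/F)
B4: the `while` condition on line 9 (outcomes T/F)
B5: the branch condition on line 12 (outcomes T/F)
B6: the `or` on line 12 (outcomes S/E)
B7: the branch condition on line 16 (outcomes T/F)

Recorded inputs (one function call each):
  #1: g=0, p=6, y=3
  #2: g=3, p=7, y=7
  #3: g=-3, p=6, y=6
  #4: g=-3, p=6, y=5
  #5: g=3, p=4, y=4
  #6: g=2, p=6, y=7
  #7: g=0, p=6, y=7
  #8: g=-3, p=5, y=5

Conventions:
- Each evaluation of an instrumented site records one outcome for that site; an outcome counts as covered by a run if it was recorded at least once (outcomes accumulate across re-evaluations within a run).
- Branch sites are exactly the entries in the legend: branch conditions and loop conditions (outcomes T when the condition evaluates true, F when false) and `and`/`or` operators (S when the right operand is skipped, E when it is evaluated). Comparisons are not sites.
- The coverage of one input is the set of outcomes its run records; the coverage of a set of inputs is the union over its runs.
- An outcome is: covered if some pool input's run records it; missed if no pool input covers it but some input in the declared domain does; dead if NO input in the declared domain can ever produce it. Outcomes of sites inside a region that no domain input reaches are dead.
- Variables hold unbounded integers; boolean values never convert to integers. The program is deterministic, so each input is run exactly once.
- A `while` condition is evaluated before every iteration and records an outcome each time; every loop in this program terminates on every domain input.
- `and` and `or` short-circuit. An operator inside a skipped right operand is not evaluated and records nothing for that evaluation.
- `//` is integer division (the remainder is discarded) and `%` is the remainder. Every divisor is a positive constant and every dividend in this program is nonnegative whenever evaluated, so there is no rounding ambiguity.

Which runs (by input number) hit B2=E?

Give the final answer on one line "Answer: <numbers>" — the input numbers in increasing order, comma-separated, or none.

input #1 (g=0, p=6, y=3): misses B2=E
input #2 (g=3, p=7, y=7): misses B2=E
input #3 (g=-3, p=6, y=6): misses B2=E
input #4 (g=-3, p=6, y=5): covers B2=E
input #5 (g=3, p=4, y=4): misses B2=E
input #6 (g=2, p=6, y=7): misses B2=E
input #7 (g=0, p=6, y=7): misses B2=E
input #8 (g=-3, p=5, y=5): covers B2=E

Answer: 4, 8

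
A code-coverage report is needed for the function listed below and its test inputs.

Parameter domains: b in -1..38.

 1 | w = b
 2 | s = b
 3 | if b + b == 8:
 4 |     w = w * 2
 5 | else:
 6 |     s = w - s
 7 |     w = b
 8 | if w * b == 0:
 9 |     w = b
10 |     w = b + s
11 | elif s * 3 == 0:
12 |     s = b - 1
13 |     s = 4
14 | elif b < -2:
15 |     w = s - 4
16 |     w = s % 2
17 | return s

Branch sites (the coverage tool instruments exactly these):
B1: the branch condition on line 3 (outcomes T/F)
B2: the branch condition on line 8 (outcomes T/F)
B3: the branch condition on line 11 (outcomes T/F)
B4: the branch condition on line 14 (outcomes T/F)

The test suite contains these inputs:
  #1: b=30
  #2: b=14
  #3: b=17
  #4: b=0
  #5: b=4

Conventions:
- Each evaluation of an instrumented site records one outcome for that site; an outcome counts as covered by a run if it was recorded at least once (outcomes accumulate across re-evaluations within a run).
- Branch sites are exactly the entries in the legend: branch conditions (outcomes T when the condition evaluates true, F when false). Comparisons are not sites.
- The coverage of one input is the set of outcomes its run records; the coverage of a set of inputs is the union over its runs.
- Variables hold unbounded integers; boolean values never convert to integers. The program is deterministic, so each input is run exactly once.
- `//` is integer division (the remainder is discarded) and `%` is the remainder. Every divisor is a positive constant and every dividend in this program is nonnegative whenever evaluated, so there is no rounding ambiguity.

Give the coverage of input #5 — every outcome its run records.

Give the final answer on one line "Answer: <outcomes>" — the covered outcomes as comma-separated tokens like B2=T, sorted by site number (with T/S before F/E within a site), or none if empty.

Tracing the run of input #5 (b=4):
  B1->T, B2->F, B3->F, B4->F
deduplicating events, the covered set is: B1=T, B2=F, B3=F, B4=F

Answer: B1=T, B2=F, B3=F, B4=F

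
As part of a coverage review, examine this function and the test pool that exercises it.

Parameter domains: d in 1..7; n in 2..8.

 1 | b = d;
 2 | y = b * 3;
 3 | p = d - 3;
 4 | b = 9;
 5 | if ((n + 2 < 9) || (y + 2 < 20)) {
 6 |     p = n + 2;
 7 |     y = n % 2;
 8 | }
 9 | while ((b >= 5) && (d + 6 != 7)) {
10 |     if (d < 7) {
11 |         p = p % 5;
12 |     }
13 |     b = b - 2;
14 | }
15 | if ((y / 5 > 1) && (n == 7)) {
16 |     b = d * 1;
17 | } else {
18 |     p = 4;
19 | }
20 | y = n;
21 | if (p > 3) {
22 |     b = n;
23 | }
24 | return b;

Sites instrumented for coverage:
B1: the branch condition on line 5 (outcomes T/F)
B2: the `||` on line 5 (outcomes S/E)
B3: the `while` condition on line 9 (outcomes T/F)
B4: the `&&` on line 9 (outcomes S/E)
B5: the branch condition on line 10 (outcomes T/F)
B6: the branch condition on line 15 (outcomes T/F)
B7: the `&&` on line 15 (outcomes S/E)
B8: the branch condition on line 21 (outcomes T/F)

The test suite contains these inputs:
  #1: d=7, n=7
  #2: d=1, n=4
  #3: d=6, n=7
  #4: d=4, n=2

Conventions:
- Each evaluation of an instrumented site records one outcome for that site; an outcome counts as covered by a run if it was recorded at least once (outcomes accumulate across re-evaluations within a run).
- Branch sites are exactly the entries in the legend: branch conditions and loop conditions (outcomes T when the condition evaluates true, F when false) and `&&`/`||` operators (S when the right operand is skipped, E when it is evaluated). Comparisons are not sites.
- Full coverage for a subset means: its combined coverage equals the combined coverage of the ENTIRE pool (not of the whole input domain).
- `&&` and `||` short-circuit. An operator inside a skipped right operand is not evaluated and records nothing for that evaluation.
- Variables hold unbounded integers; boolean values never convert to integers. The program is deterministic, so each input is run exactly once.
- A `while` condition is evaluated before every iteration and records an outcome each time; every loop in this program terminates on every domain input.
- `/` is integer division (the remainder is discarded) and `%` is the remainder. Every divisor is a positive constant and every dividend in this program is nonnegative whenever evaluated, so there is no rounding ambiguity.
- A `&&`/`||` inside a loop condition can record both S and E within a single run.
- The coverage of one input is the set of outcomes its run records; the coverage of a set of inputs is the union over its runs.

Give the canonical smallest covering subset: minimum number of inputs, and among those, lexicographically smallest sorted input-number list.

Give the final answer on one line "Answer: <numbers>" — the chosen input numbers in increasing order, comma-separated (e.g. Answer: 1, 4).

run #1 (d=7, n=7) records B1=F, B2=E, B3=T, B3=F, B4=S, B4=E, B5=F, B6=T, B7=E, B8=T
run #2 (d=1, n=4) records B1=T, B2=S, B3=F, B4=E, B6=F, B7=S, B8=T
run #3 (d=6, n=7) records B1=F, B2=E, B3=T, B3=F, B4=S, B4=E, B5=T, B6=T, B7=E, B8=F
run #4 (d=4, n=2) records B1=T, B2=S, B3=T, B3=F, B4=S, B4=E, B5=T, B6=F, B7=S, B8=T
union over all inputs: B1=T, B1=F, B2=S, B2=E, B3=T, B3=F, B4=S, B4=E, B5=T, B5=F, B6=T, B6=F, B7=S, B7=E, B8=T, B8=F (16 outcomes)
no size-1 subset reaches all 16 outcomes (best union: 10/16)
no size-2 subset reaches all 16 outcomes (best union: 15/16)
at size 3, {1, 2, 3} reaches all 16 outcomes; every lexicographically earlier size-3 subset fails

Answer: 1, 2, 3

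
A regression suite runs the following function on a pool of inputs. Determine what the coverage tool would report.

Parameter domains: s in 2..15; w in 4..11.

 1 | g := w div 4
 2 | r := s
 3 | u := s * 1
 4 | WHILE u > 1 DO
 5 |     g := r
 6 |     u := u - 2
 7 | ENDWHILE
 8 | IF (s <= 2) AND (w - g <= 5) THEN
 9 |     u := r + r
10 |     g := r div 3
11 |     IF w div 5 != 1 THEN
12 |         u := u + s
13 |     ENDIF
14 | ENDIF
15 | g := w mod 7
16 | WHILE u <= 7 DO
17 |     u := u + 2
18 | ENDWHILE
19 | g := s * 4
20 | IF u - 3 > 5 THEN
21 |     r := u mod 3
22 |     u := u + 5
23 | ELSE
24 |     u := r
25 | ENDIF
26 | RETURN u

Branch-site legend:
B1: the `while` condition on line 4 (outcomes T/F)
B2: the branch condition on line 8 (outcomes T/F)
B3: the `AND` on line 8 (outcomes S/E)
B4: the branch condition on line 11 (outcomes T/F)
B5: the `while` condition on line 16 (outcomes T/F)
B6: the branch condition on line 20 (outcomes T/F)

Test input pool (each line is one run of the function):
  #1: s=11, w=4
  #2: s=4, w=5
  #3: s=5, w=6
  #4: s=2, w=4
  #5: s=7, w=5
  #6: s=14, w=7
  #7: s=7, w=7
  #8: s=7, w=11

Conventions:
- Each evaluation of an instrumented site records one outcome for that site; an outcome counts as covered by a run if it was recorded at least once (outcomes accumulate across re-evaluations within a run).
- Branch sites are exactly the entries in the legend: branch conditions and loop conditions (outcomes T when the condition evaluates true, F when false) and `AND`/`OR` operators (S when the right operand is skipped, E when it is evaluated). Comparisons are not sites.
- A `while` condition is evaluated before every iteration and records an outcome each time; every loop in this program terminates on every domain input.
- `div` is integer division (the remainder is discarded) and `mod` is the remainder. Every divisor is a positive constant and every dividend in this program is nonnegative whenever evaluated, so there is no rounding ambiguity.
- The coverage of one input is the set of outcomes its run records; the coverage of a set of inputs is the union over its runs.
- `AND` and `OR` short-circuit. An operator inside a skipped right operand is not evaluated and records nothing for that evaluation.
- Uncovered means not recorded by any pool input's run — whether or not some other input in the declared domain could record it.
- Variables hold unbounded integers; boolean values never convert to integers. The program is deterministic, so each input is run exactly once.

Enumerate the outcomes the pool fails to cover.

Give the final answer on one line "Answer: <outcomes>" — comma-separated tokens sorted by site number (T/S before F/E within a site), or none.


run #1 (s=11, w=4) runs B1->T, B1->T, B1->T, B1->T, B1->T, B1->F, B3->S, B2->F, B5->T, B5->T, B5->T, B5->T, B5->F, B6->T; records B1=T, B1=F, B2=F, B3=S, B5=T, B5=F, B6=T
run #2 (s=4, w=5) runs B1->T, B1->T, B1->F, B3->S, B2->F, B5->T, B5->T, B5->T, B5->T, B5->F, B6->F; records B1=T, B1=F, B2=F, B3=S, B5=T, B5=F, B6=F
run #3 (s=5, w=6) runs B1->T, B1->T, B1->F, B3->S, B2->F, B5->T, B5->T, B5->T, B5->T, B5->F, B6->T; records B1=T, B1=F, B2=F, B3=S, B5=T, B5=F, B6=T
run #4 (s=2, w=4) runs B1->T, B1->F, B3->E, B2->T, B4->T, B5->T, B5->F, B6->F; records B1=T, B1=F, B2=T, B3=E, B4=T, B5=T, B5=F, B6=F
run #5 (s=7, w=5) runs B1->T, B1->T, B1->T, B1->F, B3->S, B2->F, B5->T, B5->T, B5->T, B5->T, B5->F, B6->T; records B1=T, B1=F, B2=F, B3=S, B5=T, B5=F, B6=T
run #6 (s=14, w=7) runs B1->T, B1->T, B1->T, B1->T, B1->T, B1->T, B1->T, B1->F, B3->S, B2->F, B5->T, B5->T, B5->T, B5->T, ...; records B1=T, B1=F, B2=F, B3=S, B5=T, B5=F, B6=F
run #7 (s=7, w=7) runs B1->T, B1->T, B1->T, B1->F, B3->S, B2->F, B5->T, B5->T, B5->T, B5->T, B5->F, B6->T; records B1=T, B1=F, B2=F, B3=S, B5=T, B5=F, B6=T
run #8 (s=7, w=11) runs B1->T, B1->T, B1->T, B1->F, B3->S, B2->F, B5->T, B5->T, B5->T, B5->T, B5->F, B6->T; records B1=T, B1=F, B2=F, B3=S, B5=T, B5=F, B6=T
union over the pool: B1=T, B1=F, B2=T, B2=F, B3=S, B3=E, B4=T, B5=T, B5=F, B6=T, B6=F
uncovered (1 of 12): B4=F
Answer: B4=F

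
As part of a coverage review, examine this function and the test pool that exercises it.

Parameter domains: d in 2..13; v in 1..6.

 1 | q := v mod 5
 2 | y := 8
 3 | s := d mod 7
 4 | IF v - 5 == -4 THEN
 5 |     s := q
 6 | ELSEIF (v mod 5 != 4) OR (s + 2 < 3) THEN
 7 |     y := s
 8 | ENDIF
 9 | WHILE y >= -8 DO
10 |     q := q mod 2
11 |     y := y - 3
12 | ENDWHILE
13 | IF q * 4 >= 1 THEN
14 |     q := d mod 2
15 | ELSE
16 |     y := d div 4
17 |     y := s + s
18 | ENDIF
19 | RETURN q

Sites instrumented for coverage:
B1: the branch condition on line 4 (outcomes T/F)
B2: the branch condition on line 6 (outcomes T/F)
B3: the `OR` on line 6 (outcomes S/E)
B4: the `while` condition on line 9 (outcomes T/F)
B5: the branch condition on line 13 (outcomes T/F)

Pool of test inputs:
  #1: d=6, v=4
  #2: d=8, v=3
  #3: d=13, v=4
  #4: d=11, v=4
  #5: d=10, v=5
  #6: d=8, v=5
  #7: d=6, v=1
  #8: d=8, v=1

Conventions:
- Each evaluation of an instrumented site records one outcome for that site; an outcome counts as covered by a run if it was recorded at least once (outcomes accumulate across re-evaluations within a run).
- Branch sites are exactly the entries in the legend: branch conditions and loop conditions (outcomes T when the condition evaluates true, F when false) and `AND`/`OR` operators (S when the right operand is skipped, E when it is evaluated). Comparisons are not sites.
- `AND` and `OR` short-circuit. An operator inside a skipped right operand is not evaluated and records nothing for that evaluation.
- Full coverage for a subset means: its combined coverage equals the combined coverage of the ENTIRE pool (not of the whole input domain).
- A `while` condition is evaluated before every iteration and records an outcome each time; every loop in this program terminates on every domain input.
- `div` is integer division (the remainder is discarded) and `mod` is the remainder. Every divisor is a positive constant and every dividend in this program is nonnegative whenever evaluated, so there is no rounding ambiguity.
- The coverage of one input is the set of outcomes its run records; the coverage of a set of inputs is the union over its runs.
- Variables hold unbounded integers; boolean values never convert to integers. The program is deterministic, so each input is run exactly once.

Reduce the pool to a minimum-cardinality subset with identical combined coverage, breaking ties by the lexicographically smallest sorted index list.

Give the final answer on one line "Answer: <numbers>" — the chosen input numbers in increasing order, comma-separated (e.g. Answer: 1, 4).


test 1 (d=6, v=4) fires B1->F, B3->E, B2->F, B4->T, B4->T, B4->T, B4->T, B4->T, B4->T, B4->F, B5->F; hits B1=F, B2=F, B3=E, B4=T, B4=F, B5=F
test 2 (d=8, v=3) fires B1->F, B3->S, B2->T, B4->T, B4->T, B4->T, B4->T, B4->F, B5->T; hits B1=F, B2=T, B3=S, B4=T, B4=F, B5=T
test 3 (d=13, v=4) fires B1->F, B3->E, B2->F, B4->T, B4->T, B4->T, B4->T, B4->T, B4->T, B4->F, B5->F; hits B1=F, B2=F, B3=E, B4=T, B4=F, B5=F
test 4 (d=11, v=4) fires B1->F, B3->E, B2->F, B4->T, B4->T, B4->T, B4->T, B4->T, B4->T, B4->F, B5->F; hits B1=F, B2=F, B3=E, B4=T, B4=F, B5=F
test 5 (d=10, v=5) fires B1->F, B3->S, B2->T, B4->T, B4->T, B4->T, B4->T, B4->F, B5->F; hits B1=F, B2=T, B3=S, B4=T, B4=F, B5=F
test 6 (d=8, v=5) fires B1->F, B3->S, B2->T, B4->T, B4->T, B4->T, B4->T, B4->F, B5->F; hits B1=F, B2=T, B3=S, B4=T, B4=F, B5=F
test 7 (d=6, v=1) fires B1->T, B4->T, B4->T, B4->T, B4->T, B4->T, B4->T, B4->F, B5->T; hits B1=T, B4=T, B4=F, B5=T
test 8 (d=8, v=1) fires B1->T, B4->T, B4->T, B4->T, B4->T, B4->T, B4->T, B4->F, B5->T; hits B1=T, B4=T, B4=F, B5=T
pool-wide coverage (10 outcomes): B1=T, B1=F, B2=T, B2=F, B3=S, B3=E, B4=T, B4=F, B5=T, B5=F
size 1 is not enough: best union over all size-1 subsets is 6/10
size 2 is not enough: best union over all size-2 subsets is 9/10
at size 3, {1, 2, 7} reaches all 10 outcomes; every lexicographically earlier size-3 subset fails
Answer: 1, 2, 7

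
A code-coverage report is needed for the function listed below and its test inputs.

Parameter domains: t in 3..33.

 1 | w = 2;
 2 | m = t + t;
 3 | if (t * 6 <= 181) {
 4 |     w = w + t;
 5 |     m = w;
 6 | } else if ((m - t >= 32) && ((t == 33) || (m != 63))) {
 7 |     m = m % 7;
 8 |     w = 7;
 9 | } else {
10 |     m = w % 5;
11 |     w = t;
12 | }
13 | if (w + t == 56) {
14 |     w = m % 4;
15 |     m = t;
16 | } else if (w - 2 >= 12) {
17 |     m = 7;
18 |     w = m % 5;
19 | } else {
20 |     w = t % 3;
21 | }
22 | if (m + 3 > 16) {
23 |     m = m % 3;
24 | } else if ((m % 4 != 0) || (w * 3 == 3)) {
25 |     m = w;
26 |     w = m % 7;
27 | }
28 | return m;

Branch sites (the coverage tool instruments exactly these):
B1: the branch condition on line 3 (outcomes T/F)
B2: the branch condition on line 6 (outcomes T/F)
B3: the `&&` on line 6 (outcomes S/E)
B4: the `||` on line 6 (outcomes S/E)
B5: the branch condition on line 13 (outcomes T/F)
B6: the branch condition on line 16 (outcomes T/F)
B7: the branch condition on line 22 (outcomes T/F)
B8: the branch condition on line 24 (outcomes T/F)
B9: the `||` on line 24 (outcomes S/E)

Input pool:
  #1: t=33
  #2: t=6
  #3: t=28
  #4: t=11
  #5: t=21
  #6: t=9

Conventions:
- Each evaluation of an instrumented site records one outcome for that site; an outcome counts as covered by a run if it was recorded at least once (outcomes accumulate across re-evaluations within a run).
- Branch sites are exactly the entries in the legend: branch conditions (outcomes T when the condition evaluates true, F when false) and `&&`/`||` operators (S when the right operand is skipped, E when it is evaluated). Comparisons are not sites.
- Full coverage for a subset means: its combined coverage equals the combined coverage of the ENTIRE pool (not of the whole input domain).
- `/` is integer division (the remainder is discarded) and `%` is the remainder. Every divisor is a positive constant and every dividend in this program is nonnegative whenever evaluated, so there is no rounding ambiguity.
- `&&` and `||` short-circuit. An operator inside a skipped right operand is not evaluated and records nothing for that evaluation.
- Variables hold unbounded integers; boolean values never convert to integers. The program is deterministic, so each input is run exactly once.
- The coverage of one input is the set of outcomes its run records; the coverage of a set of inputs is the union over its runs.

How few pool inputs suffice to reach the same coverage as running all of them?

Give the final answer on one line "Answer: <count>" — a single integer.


input #1, t=33: outcomes B1=F, B2=T, B3=E, B4=S, B5=F, B6=F, B7=F, B8=T, B9=S
input #2, t=6: outcomes B1=T, B5=F, B6=F, B7=F, B8=F, B9=E
input #3, t=28: outcomes B1=T, B5=F, B6=T, B7=F, B8=T, B9=S
input #4, t=11: outcomes B1=T, B5=F, B6=F, B7=F, B8=T, B9=S
input #5, t=21: outcomes B1=T, B5=F, B6=T, B7=F, B8=T, B9=S
input #6, t=9: outcomes B1=T, B5=F, B6=F, B7=F, B8=T, B9=S
pool-wide coverage (13 outcomes): B1=T, B1=F, B2=T, B3=E, B4=S, B5=F, B6=T, B6=F, B7=F, B8=T, B8=F, B9=S, B9=E
size 1 is not enough: best union over all size-1 subsets is 9/13
size 2 is not enough: best union over all size-2 subsets is 12/13
size 3: inputs {1, 2, 3} cover all 13 outcomes, and no lexicographically smaller subset of this size does
Answer: 3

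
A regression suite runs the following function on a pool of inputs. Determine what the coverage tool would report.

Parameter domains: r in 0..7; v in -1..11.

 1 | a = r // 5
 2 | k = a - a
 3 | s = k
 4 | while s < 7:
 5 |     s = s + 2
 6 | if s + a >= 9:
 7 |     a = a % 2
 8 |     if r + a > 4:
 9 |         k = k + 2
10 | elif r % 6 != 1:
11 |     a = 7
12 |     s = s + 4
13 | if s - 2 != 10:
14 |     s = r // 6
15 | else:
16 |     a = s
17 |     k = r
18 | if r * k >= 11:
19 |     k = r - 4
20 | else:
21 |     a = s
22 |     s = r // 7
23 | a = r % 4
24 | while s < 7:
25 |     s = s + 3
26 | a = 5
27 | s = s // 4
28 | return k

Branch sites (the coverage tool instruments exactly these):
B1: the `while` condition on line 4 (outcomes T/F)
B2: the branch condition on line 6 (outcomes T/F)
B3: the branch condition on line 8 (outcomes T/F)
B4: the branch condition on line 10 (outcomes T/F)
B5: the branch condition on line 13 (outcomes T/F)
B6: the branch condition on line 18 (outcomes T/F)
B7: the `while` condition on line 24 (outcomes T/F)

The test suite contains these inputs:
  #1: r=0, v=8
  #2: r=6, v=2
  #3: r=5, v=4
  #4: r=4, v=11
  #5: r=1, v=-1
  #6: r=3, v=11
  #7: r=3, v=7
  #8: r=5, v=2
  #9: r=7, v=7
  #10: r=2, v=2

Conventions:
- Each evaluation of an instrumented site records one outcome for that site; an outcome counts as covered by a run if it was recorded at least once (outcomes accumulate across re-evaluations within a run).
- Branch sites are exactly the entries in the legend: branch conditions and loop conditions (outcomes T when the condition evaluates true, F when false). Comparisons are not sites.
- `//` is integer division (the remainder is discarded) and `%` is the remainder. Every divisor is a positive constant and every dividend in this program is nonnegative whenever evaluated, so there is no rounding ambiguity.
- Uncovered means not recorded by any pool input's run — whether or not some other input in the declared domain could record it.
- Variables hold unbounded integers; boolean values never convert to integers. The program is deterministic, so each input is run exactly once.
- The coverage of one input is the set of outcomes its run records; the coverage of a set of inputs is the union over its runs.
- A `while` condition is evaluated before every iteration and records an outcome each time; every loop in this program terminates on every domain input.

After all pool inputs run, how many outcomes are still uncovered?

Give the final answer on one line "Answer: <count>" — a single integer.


#1 (r=0, v=8) -> B1->T, B1->T, B1->T, B1->T, B1->F, B2->F, B4->T, B5->F, B6->F, B7->T, B7->T, B7->T, B7->F; covered: B1=T, B1=F, B2=F, B4=T, B5=F, B6=F, B7=T, B7=F
#2 (r=6, v=2) -> B1->T, B1->T, B1->T, B1->T, B1->F, B2->T, B3->T, B5->T, B6->T, B7->T, B7->T, B7->F; covered: B1=T, B1=F, B2=T, B3=T, B5=T, B6=T, B7=T, B7=F
#3 (r=5, v=4) -> B1->T, B1->T, B1->T, B1->T, B1->F, B2->T, B3->T, B5->T, B6->F, B7->T, B7->T, B7->T, B7->F; covered: B1=T, B1=F, B2=T, B3=T, B5=T, B6=F, B7=T, B7=F
#4 (r=4, v=11) -> B1->T, B1->T, B1->T, B1->T, B1->F, B2->F, B4->T, B5->F, B6->T, B7->F; covered: B1=T, B1=F, B2=F, B4=T, B5=F, B6=T, B7=F
#5 (r=1, v=-1) -> B1->T, B1->T, B1->T, B1->T, B1->F, B2->F, B4->F, B5->T, B6->F, B7->T, B7->T, B7->T, B7->F; covered: B1=T, B1=F, B2=F, B4=F, B5=T, B6=F, B7=T, B7=F
#6 (r=3, v=11) -> B1->T, B1->T, B1->T, B1->T, B1->F, B2->F, B4->T, B5->F, B6->F, B7->T, B7->T, B7->T, B7->F; covered: B1=T, B1=F, B2=F, B4=T, B5=F, B6=F, B7=T, B7=F
#7 (r=3, v=7) -> B1->T, B1->T, B1->T, B1->T, B1->F, B2->F, B4->T, B5->F, B6->F, B7->T, B7->T, B7->T, B7->F; covered: B1=T, B1=F, B2=F, B4=T, B5=F, B6=F, B7=T, B7=F
#8 (r=5, v=2) -> B1->T, B1->T, B1->T, B1->T, B1->F, B2->T, B3->T, B5->T, B6->F, B7->T, B7->T, B7->T, B7->F; covered: B1=T, B1=F, B2=T, B3=T, B5=T, B6=F, B7=T, B7=F
#9 (r=7, v=7) -> B1->T, B1->T, B1->T, B1->T, B1->F, B2->T, B3->T, B5->T, B6->T, B7->T, B7->T, B7->F; covered: B1=T, B1=F, B2=T, B3=T, B5=T, B6=T, B7=T, B7=F
#10 (r=2, v=2) -> B1->T, B1->T, B1->T, B1->T, B1->F, B2->F, B4->T, B5->F, B6->F, B7->T, B7->T, B7->T, B7->F; covered: B1=T, B1=F, B2=F, B4=T, B5=F, B6=F, B7=T, B7=F
union over the pool: B1=T, B1=F, B2=T, B2=F, B3=T, B4=T, B4=F, B5=T, B5=F, B6=T, B6=F, B7=T, B7=F
uncovered (1 of 14): B3=F
Answer: 1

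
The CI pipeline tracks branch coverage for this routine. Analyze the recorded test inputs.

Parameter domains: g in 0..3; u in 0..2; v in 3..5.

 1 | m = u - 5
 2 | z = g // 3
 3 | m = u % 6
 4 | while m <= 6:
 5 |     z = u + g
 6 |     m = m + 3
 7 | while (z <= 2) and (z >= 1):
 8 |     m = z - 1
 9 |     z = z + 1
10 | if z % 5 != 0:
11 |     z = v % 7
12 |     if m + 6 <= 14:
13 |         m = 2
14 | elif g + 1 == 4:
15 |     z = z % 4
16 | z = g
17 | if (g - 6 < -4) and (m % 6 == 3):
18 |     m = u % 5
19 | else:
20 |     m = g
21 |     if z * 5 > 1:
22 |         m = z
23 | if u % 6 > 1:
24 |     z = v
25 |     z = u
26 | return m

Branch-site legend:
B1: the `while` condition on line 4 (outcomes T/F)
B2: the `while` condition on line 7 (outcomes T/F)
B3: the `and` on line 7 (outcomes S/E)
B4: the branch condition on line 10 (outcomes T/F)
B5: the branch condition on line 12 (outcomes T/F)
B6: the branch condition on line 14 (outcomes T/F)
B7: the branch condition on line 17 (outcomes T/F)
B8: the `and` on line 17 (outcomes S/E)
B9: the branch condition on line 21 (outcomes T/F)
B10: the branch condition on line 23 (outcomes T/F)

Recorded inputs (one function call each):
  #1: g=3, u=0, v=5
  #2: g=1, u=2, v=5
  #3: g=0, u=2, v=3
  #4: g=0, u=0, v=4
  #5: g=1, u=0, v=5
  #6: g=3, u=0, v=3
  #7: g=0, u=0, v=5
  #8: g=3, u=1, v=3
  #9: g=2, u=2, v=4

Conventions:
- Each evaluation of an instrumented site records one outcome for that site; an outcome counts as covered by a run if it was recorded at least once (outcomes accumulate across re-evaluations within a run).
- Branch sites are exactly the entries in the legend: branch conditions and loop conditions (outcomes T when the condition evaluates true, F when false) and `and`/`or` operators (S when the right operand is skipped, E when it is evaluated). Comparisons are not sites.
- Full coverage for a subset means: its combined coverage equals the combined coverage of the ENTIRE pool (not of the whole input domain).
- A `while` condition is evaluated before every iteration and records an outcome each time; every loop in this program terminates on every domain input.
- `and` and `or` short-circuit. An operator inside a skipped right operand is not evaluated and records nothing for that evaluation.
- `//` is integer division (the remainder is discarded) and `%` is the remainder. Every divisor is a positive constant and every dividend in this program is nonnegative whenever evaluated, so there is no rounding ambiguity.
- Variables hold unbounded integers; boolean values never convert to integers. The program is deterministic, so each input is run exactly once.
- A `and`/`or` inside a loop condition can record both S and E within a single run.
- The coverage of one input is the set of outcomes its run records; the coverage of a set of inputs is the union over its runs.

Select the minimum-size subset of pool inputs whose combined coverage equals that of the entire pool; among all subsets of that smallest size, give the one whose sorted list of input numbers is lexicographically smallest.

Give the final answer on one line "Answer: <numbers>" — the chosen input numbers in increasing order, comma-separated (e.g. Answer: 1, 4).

input #1 (g=3, u=0, v=5): events B1->T, B1->T, B1->T, B1->F, B3->S, B2->F, B4->T, B5->F, B8->S, B7->F, B9->T, B10->F; covers B1=T, B1=F, B2=F, B3=S, B4=T, B5=F, B7=F, B8=S, B9=T, B10=F
input #2 (g=1, u=2, v=5): events B1->T, B1->T, B1->F, B3->S, B2->F, B4->T, B5->T, B8->E, B7->F, B9->T, B10->T; covers B1=T, B1=F, B2=F, B3=S, B4=T, B5=T, B7=F, B8=E, B9=T, B10=T
input #3 (g=0, u=2, v=3): events B1->T, B1->T, B1->F, B3->E, B2->T, B3->S, B2->F, B4->T, B5->T, B8->E, B7->F, B9->F, B10->T; covers B1=T, B1=F, B2=T, B2=F, B3=S, B3=E, B4=T, B5=T, B7=F, B8=E, B9=F, B10=T
input #4 (g=0, u=0, v=4): events B1->T, B1->T, B1->T, B1->F, B3->E, B2->F, B4->F, B6->F, B8->E, B7->T, B10->F; covers B1=T, B1=F, B2=F, B3=E, B4=F, B6=F, B7=T, B8=E, B10=F
input #5 (g=1, u=0, v=5): events B1->T, B1->T, B1->T, B1->F, B3->E, B2->T, B3->E, B2->T, B3->S, B2->F, B4->T, B5->T, B8->E, B7->F, ...; covers B1=T, B1=F, B2=T, B2=F, B3=S, B3=E, B4=T, B5=T, B7=F, B8=E, B9=T, B10=F
input #6 (g=3, u=0, v=3): events B1->T, B1->T, B1->T, B1->F, B3->S, B2->F, B4->T, B5->F, B8->S, B7->F, B9->T, B10->F; covers B1=T, B1=F, B2=F, B3=S, B4=T, B5=F, B7=F, B8=S, B9=T, B10=F
input #7 (g=0, u=0, v=5): events B1->T, B1->T, B1->T, B1->F, B3->E, B2->F, B4->F, B6->F, B8->E, B7->T, B10->F; covers B1=T, B1=F, B2=F, B3=E, B4=F, B6=F, B7=T, B8=E, B10=F
input #8 (g=3, u=1, v=3): events B1->T, B1->T, B1->F, B3->S, B2->F, B4->T, B5->T, B8->S, B7->F, B9->T, B10->F; covers B1=T, B1=F, B2=F, B3=S, B4=T, B5=T, B7=F, B8=S, B9=T, B10=F
input #9 (g=2, u=2, v=4): events B1->T, B1->T, B1->F, B3->S, B2->F, B4->T, B5->T, B8->S, B7->F, B9->T, B10->T; covers B1=T, B1=F, B2=F, B3=S, B4=T, B5=T, B7=F, B8=S, B9=T, B10=T
the full pool covers 19 outcomes: B1=T, B1=F, B2=T, B2=F, B3=S, B3=E, B4=T, B4=F, B5=T, B5=F, B6=F, B7=T, B7=F, B8=S, B8=E, B9=T, B9=F, B10=T, B10=F
size 1 is not enough: best union over all size-1 subsets is 12/19
size 2 is not enough: best union over all size-2 subsets is 16/19
the canonical winner is {1, 3, 4}: size 3, full 19-outcome coverage, earliest index list among size-3 covers

Answer: 1, 3, 4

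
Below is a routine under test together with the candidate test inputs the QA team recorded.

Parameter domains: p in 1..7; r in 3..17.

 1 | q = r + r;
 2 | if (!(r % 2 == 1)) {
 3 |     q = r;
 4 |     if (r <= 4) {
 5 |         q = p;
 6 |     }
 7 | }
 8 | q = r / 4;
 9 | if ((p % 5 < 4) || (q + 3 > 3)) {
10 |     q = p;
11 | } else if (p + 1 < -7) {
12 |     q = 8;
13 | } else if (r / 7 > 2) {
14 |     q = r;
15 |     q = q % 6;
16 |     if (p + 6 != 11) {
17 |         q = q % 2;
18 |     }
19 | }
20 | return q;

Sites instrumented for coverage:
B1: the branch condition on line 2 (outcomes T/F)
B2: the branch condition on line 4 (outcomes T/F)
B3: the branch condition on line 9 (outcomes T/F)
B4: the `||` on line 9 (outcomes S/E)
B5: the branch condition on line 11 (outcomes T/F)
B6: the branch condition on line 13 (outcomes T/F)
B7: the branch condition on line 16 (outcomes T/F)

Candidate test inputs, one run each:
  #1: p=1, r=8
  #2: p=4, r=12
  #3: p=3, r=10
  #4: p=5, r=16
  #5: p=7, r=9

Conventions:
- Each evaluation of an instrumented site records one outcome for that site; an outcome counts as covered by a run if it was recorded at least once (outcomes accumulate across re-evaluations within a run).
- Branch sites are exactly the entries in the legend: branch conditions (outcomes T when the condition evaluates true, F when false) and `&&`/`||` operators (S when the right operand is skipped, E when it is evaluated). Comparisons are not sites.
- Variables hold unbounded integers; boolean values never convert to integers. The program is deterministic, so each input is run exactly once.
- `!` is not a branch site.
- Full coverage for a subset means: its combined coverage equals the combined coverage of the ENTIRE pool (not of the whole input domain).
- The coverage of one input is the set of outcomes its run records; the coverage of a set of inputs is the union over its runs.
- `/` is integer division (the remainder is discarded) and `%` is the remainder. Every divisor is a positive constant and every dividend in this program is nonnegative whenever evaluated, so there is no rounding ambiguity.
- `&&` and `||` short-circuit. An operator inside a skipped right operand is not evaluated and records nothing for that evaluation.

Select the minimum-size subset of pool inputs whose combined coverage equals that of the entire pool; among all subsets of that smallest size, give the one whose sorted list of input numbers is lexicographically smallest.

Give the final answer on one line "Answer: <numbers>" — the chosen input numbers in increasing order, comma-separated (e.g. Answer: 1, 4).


input #1 (p=1, r=8): events B1->T, B2->F, B4->S, B3->T; covers B1=T, B2=F, B3=T, B4=S
input #2 (p=4, r=12): events B1->T, B2->F, B4->E, B3->T; covers B1=T, B2=F, B3=T, B4=E
input #3 (p=3, r=10): events B1->T, B2->F, B4->S, B3->T; covers B1=T, B2=F, B3=T, B4=S
input #4 (p=5, r=16): events B1->T, B2->F, B4->S, B3->T; covers B1=T, B2=F, B3=T, B4=S
input #5 (p=7, r=9): events B1->F, B4->S, B3->T; covers B1=F, B3=T, B4=S
pool-wide coverage (6 outcomes): B1=T, B1=F, B2=F, B3=T, B4=S, B4=E
checked all size-1 subsets: none covers 6 outcomes (max 4/6)
inputs {2, 5} (size 2) cover everything; no size-2 subset with a lexicographically smaller index list covers all 6
Answer: 2, 5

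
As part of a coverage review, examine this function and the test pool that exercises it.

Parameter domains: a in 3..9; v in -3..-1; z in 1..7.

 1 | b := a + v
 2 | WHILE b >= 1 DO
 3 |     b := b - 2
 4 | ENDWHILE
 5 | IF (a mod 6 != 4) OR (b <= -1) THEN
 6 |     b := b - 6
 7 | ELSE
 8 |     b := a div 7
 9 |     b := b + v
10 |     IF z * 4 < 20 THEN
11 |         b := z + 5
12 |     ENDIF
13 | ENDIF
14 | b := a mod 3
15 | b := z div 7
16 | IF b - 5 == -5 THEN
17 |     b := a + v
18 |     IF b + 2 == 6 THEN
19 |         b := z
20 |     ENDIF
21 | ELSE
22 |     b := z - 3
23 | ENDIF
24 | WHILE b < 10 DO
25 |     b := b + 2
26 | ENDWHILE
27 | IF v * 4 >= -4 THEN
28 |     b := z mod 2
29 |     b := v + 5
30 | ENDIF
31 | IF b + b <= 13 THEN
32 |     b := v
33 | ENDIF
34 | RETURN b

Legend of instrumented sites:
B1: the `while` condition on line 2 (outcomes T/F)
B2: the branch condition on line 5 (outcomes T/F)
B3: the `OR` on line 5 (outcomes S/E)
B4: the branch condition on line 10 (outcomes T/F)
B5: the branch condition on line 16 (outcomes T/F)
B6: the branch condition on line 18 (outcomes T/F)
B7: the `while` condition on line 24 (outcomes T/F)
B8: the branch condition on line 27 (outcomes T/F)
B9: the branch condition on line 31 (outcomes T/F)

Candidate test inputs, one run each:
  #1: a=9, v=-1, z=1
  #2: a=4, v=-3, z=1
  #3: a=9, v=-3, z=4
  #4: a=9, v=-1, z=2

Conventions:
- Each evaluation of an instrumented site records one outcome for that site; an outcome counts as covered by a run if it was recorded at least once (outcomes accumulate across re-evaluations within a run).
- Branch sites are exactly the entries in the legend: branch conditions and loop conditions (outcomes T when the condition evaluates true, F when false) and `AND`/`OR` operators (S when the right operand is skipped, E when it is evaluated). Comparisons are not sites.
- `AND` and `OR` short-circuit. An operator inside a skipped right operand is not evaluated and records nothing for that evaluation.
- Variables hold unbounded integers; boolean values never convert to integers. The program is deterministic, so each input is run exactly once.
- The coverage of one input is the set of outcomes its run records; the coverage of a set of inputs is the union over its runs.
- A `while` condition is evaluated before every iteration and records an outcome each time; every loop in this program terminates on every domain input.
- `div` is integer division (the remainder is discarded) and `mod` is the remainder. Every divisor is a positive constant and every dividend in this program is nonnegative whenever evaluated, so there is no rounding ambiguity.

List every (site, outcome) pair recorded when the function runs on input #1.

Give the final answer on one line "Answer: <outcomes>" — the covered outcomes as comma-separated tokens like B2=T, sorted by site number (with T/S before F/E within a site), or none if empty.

Simulating input #1 (a=9, v=-1, z=1) step by step:
  B1->T, B1->T, B1->T, B1->T, B1->F, B3->S, B2->T, B5->T, B6->F, B7->T
  B7->F, B8->T, B9->T
deduplicating events, the covered set is: B1=T, B1=F, B2=T, B3=S, B5=T, B6=F, B7=T, B7=F, B8=T, B9=T

Answer: B1=T, B1=F, B2=T, B3=S, B5=T, B6=F, B7=T, B7=F, B8=T, B9=T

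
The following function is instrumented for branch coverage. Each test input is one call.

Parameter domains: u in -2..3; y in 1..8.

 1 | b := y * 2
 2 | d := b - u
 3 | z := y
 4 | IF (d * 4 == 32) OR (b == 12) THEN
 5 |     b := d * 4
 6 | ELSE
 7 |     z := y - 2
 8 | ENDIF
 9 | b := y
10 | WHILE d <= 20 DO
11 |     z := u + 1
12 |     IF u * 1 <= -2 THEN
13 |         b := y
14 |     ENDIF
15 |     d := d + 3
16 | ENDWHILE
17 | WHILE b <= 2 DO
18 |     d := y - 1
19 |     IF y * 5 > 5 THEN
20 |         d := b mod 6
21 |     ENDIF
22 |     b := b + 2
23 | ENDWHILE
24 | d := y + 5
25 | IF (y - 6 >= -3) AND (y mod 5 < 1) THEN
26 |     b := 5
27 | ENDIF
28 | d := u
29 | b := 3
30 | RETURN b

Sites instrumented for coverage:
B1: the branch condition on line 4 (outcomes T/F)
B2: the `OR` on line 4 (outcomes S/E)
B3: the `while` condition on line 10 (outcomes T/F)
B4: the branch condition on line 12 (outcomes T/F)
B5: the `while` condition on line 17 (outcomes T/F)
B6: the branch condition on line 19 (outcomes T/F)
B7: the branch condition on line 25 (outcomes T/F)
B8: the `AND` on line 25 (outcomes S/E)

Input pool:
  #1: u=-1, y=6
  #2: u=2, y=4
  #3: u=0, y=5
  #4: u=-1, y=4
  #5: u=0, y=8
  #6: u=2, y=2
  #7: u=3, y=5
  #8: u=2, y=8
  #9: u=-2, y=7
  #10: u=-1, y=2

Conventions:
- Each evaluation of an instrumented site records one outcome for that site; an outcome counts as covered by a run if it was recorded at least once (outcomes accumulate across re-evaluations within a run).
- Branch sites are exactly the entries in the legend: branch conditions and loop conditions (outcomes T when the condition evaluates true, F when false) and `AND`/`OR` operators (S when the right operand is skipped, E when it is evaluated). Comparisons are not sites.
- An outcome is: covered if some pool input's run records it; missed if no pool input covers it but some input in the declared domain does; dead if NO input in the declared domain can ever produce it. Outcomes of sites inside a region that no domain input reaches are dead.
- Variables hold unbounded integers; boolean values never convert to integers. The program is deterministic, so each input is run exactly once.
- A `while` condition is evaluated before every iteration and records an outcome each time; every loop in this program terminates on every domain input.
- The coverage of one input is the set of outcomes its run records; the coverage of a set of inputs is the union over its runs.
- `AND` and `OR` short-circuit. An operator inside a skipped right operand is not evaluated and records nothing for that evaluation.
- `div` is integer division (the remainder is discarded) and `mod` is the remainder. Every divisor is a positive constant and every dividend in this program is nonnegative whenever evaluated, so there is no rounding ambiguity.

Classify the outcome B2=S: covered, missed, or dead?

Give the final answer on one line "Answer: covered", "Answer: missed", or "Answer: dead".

no pool input records B2=S
but domain input (u=-2, y=3) does record it -> reachable, so missed

Answer: missed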